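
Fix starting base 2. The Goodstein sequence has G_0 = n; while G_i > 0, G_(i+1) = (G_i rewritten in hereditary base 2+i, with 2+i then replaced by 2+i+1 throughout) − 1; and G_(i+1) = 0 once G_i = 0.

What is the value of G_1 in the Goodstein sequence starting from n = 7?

30

G_0 = 7. HB_2(7) = 2^2 + 2 + 1. Bump = 31. G_1 = 30.
G_1 = 30. HB_3(30) = 3^3 + 3. Bump = 260. G_2 = 259.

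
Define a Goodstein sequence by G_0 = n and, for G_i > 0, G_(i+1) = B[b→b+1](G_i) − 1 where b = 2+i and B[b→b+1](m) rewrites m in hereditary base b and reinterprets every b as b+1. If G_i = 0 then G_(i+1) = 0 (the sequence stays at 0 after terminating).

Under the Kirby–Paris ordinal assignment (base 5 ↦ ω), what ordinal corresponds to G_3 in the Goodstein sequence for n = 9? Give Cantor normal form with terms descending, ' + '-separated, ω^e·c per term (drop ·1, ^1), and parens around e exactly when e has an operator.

i=0: 9 = 2^(2 + 1) + 1 (b=2); 2→3: 3^(3 + 1) + 1 = 82; 82−1 = 81
i=1: 81 = 3^(3 + 1) (b=3); 3→4: 4^(4 + 1) = 1024; 1024−1 = 1023
i=2: 1023 = 3·4^4 + 3·4^3 + 3·4^2 + 3·4 + 3 (b=4); 4→5: 3·5^5 + 3·5^3 + 3·5^2 + 3·5 + 3 = 9843; 9843−1 = 9842
i=3: 9842 = 3·5^5 + 3·5^3 + 3·5^2 + 3·5 + 2 (b=5); 5→6: 3·6^6 + 3·6^3 + 3·6^2 + 3·6 + 2 = 140744; 140744−1 = 140743

ω^ω·3 + ω^3·3 + ω^2·3 + ω·3 + 2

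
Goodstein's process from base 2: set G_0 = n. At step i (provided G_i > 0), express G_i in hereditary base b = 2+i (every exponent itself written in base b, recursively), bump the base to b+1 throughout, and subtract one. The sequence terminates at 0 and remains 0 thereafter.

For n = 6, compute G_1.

29

G_0=6  [base 2] 2^2 + 2  →[2↦3]→  3^3 + 3 = 30  −1 ⇒ G_1=29
G_1=29  [base 3] 3^3 + 2  →[3↦4]→  4^4 + 2 = 258  −1 ⇒ G_2=257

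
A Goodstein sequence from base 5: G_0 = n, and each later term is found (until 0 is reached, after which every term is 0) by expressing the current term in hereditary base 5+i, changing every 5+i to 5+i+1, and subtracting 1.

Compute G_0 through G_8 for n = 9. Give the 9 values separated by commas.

G_0 = 9. HB_5(9) = 5 + 4. Bump = 10. G_1 = 9.
G_1 = 9. HB_6(9) = 6 + 3. Bump = 10. G_2 = 9.
G_2 = 9. HB_7(9) = 7 + 2. Bump = 10. G_3 = 9.
G_3 = 9. HB_8(9) = 8 + 1. Bump = 10. G_4 = 9.
G_4 = 9. HB_9(9) = 9. Bump = 10. G_5 = 9.
G_5 = 9. HB_10(9) = 9. Bump = 9. G_6 = 8.
G_6 = 8. HB_11(8) = 8. Bump = 8. G_7 = 7.
G_7 = 7. HB_12(7) = 7. Bump = 7. G_8 = 6.

9, 9, 9, 9, 9, 9, 8, 7, 6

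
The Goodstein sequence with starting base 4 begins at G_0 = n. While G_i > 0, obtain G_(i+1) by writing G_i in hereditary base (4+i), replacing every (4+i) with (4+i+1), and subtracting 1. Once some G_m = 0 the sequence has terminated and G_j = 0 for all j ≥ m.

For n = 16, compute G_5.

G_0 = 16. HB_4(16) = 4^2. Bump = 25. G_1 = 24.
G_1 = 24. HB_5(24) = 4·5 + 4. Bump = 28. G_2 = 27.
G_2 = 27. HB_6(27) = 4·6 + 3. Bump = 31. G_3 = 30.
G_3 = 30. HB_7(30) = 4·7 + 2. Bump = 34. G_4 = 33.
G_4 = 33. HB_8(33) = 4·8 + 1. Bump = 37. G_5 = 36.
G_5 = 36. HB_9(36) = 4·9. Bump = 40. G_6 = 39.

36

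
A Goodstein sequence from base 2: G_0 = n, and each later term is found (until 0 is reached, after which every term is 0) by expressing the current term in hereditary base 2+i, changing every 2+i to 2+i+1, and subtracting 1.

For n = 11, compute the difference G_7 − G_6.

2615391575

base 2: 11 = 2^(2 + 1) + 2 + 1; at 3: 3^(3 + 1) + 3 + 1 = 85; next = 84
base 3: 84 = 3^(3 + 1) + 3; at 4: 4^(4 + 1) + 4 = 1028; next = 1027
base 4: 1027 = 4^(4 + 1) + 3; at 5: 5^(5 + 1) + 3 = 15628; next = 15627
base 5: 15627 = 5^(5 + 1) + 2; at 6: 6^(6 + 1) + 2 = 279938; next = 279937
base 6: 279937 = 6^(6 + 1) + 1; at 7: 7^(7 + 1) + 1 = 5764802; next = 5764801
base 7: 5764801 = 7^(7 + 1); at 8: 8^(8 + 1) = 134217728; next = 134217727
base 8: 134217727 = 7·8^8 + 7·8^7 + 7·8^6 + 7·8^5 + 7·8^4 + 7·8^3 + 7·8^2 + 7·8 + 7; at 9: 7·9^9 + 7·9^7 + 7·9^6 + 7·9^5 + 7·9^4 + 7·9^3 + 7·9^2 + 7·9 + 7 = 2749609303; next = 2749609302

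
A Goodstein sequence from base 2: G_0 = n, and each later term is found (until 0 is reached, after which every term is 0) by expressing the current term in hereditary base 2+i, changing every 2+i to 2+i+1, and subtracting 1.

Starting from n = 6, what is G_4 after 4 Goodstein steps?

6 —HB2→ 2^2 + 2 —bump→ 3^3 + 3 = 30 —(−1)→ 29
29 —HB3→ 3^3 + 2 —bump→ 4^4 + 2 = 258 —(−1)→ 257
257 —HB4→ 4^4 + 1 —bump→ 5^5 + 1 = 3126 —(−1)→ 3125
3125 —HB5→ 5^5 —bump→ 6^6 = 46656 —(−1)→ 46655
46655 —HB6→ 5·6^5 + 5·6^4 + 5·6^3 + 5·6^2 + 5·6 + 5 —bump→ 5·7^5 + 5·7^4 + 5·7^3 + 5·7^2 + 5·7 + 5 = 98040 —(−1)→ 98039

46655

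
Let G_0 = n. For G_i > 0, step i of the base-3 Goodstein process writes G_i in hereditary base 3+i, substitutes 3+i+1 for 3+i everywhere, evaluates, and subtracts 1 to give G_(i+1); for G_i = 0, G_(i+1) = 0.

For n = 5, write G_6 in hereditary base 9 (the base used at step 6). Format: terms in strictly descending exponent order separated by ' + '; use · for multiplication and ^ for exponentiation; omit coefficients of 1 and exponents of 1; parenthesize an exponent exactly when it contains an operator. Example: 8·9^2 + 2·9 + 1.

2

i=0: 5 = 3 + 2 (b=3); 3→4: 4 + 2 = 6; 6−1 = 5
i=1: 5 = 4 + 1 (b=4); 4→5: 5 + 1 = 6; 6−1 = 5
i=2: 5 = 5 (b=5); 5→6: 6 = 6; 6−1 = 5
i=3: 5 = 5 (b=6); 6→7: 5 = 5; 5−1 = 4
i=4: 4 = 4 (b=7); 7→8: 4 = 4; 4−1 = 3
i=5: 3 = 3 (b=8); 8→9: 3 = 3; 3−1 = 2
i=6: 2 = 2 (b=9); 9→10: 2 = 2; 2−1 = 1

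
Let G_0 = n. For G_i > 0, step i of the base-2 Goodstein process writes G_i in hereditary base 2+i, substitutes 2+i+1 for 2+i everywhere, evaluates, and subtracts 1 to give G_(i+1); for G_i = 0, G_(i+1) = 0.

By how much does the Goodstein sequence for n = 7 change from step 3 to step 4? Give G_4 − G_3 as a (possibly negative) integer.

step 0: 7 = 2^2 + 2 + 1; sub 3 for 2: 3^3 + 3 + 1; = 31; G_1 = 31−1 = 30
step 1: 30 = 3^3 + 3; sub 4 for 3: 4^4 + 4; = 260; G_2 = 260−1 = 259
step 2: 259 = 4^4 + 3; sub 5 for 4: 5^5 + 3; = 3128; G_3 = 3128−1 = 3127
step 3: 3127 = 5^5 + 2; sub 6 for 5: 6^6 + 2; = 46658; G_4 = 46658−1 = 46657

43530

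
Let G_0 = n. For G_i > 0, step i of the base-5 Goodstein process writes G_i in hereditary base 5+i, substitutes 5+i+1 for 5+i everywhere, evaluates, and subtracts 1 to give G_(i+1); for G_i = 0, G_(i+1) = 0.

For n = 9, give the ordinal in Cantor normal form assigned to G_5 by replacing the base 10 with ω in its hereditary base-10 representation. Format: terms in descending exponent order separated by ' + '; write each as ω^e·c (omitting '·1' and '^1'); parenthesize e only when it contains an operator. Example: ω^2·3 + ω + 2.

9

step 0: 9 = 5 + 4; sub 6 for 5: 6 + 4; = 10; G_1 = 10−1 = 9
step 1: 9 = 6 + 3; sub 7 for 6: 7 + 3; = 10; G_2 = 10−1 = 9
step 2: 9 = 7 + 2; sub 8 for 7: 8 + 2; = 10; G_3 = 10−1 = 9
step 3: 9 = 8 + 1; sub 9 for 8: 9 + 1; = 10; G_4 = 10−1 = 9
step 4: 9 = 9; sub 10 for 9: 10; = 10; G_5 = 10−1 = 9
step 5: 9 = 9; sub 11 for 10: 9; = 9; G_6 = 9−1 = 8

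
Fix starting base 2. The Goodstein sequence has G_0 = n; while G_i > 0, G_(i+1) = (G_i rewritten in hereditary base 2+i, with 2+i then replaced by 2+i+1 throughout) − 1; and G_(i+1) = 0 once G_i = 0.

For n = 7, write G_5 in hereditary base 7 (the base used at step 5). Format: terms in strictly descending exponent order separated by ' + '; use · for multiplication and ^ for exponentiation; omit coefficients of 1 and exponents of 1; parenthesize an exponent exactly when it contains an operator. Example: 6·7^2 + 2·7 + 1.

7^7

step 0: 7 = 2^2 + 2 + 1; sub 3 for 2: 3^3 + 3 + 1; = 31; G_1 = 31−1 = 30
step 1: 30 = 3^3 + 3; sub 4 for 3: 4^4 + 4; = 260; G_2 = 260−1 = 259
step 2: 259 = 4^4 + 3; sub 5 for 4: 5^5 + 3; = 3128; G_3 = 3128−1 = 3127
step 3: 3127 = 5^5 + 2; sub 6 for 5: 6^6 + 2; = 46658; G_4 = 46658−1 = 46657
step 4: 46657 = 6^6 + 1; sub 7 for 6: 7^7 + 1; = 823544; G_5 = 823544−1 = 823543
step 5: 823543 = 7^7; sub 8 for 7: 8^8; = 16777216; G_6 = 16777216−1 = 16777215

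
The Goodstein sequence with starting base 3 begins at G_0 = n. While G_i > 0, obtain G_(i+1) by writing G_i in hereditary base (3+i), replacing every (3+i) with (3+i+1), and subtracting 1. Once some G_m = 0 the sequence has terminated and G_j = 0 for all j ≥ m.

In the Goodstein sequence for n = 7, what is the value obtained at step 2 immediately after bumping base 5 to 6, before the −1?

10

G_0 = 7. HB_3(7) = 2·3 + 1. Bump = 9. G_1 = 8.
G_1 = 8. HB_4(8) = 2·4. Bump = 10. G_2 = 9.
G_2 = 9. HB_5(9) = 5 + 4. Bump = 10. G_3 = 9.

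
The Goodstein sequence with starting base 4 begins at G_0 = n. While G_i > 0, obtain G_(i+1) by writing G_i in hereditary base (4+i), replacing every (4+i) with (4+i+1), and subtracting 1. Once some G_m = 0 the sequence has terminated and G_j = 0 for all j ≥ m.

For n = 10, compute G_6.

(0) 10|_4 = 2·4 + 2 ↦ 2·5 + 2|_5 = 12 ⇒ 11
(1) 11|_5 = 2·5 + 1 ↦ 2·6 + 1|_6 = 13 ⇒ 12
(2) 12|_6 = 2·6 ↦ 2·7|_7 = 14 ⇒ 13
(3) 13|_7 = 7 + 6 ↦ 8 + 6|_8 = 14 ⇒ 13
(4) 13|_8 = 8 + 5 ↦ 9 + 5|_9 = 14 ⇒ 13
(5) 13|_9 = 9 + 4 ↦ 10 + 4|_10 = 14 ⇒ 13
(6) 13|_10 = 10 + 3 ↦ 11 + 3|_11 = 14 ⇒ 13

13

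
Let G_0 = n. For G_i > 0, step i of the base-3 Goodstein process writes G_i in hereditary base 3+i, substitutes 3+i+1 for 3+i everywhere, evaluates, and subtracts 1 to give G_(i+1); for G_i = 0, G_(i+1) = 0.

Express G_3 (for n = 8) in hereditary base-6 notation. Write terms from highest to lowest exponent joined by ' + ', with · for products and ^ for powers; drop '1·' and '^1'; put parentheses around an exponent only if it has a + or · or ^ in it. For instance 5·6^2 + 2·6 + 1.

step 0: 8 = 2·3 + 2; sub 4 for 3: 2·4 + 2; = 10; G_1 = 10−1 = 9
step 1: 9 = 2·4 + 1; sub 5 for 4: 2·5 + 1; = 11; G_2 = 11−1 = 10
step 2: 10 = 2·5; sub 6 for 5: 2·6; = 12; G_3 = 12−1 = 11
step 3: 11 = 6 + 5; sub 7 for 6: 7 + 5; = 12; G_4 = 12−1 = 11

6 + 5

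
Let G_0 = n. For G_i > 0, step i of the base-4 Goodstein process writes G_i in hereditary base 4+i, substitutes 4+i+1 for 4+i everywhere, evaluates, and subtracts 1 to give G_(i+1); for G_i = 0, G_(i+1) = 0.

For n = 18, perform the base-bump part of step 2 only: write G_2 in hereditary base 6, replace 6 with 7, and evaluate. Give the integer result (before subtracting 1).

G_0 = 18. HB_4(18) = 4^2 + 2. Bump = 27. G_1 = 26.
G_1 = 26. HB_5(26) = 5^2 + 1. Bump = 37. G_2 = 36.
G_2 = 36. HB_6(36) = 6^2. Bump = 49. G_3 = 48.

49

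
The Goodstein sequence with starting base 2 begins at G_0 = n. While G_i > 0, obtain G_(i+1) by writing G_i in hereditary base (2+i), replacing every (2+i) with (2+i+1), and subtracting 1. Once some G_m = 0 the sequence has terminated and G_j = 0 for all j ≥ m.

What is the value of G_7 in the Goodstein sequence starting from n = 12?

3486784574

G_0 = 12. HB_2(12) = 2^(2 + 1) + 2^2. Bump = 108. G_1 = 107.
G_1 = 107. HB_3(107) = 3^(3 + 1) + 2·3^2 + 2·3 + 2. Bump = 1066. G_2 = 1065.
G_2 = 1065. HB_4(1065) = 4^(4 + 1) + 2·4^2 + 2·4 + 1. Bump = 15686. G_3 = 15685.
G_3 = 15685. HB_5(15685) = 5^(5 + 1) + 2·5^2 + 2·5. Bump = 280020. G_4 = 280019.
G_4 = 280019. HB_6(280019) = 6^(6 + 1) + 2·6^2 + 6 + 5. Bump = 5764911. G_5 = 5764910.
G_5 = 5764910. HB_7(5764910) = 7^(7 + 1) + 2·7^2 + 7 + 4. Bump = 134217868. G_6 = 134217867.
G_6 = 134217867. HB_8(134217867) = 8^(8 + 1) + 2·8^2 + 8 + 3. Bump = 3486784575. G_7 = 3486784574.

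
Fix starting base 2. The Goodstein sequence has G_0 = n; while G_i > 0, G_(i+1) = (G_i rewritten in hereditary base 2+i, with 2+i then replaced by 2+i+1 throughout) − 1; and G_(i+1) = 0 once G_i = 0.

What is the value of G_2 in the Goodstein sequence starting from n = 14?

step 0: 14 = 2^(2 + 1) + 2^2 + 2; sub 3 for 2: 3^(3 + 1) + 3^3 + 3; = 111; G_1 = 111−1 = 110
step 1: 110 = 3^(3 + 1) + 3^3 + 2; sub 4 for 3: 4^(4 + 1) + 4^4 + 2; = 1282; G_2 = 1282−1 = 1281
step 2: 1281 = 4^(4 + 1) + 4^4 + 1; sub 5 for 4: 5^(5 + 1) + 5^5 + 1; = 18751; G_3 = 18751−1 = 18750

1281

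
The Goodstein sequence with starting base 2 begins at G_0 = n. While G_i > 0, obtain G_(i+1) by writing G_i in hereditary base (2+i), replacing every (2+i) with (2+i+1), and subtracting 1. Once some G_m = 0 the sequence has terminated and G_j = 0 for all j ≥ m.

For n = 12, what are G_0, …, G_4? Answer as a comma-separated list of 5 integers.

12, 107, 1065, 15685, 280019

base 2: 12 = 2^(2 + 1) + 2^2; at 3: 3^(3 + 1) + 3^3 = 108; next = 107
base 3: 107 = 3^(3 + 1) + 2·3^2 + 2·3 + 2; at 4: 4^(4 + 1) + 2·4^2 + 2·4 + 2 = 1066; next = 1065
base 4: 1065 = 4^(4 + 1) + 2·4^2 + 2·4 + 1; at 5: 5^(5 + 1) + 2·5^2 + 2·5 + 1 = 15686; next = 15685
base 5: 15685 = 5^(5 + 1) + 2·5^2 + 2·5; at 6: 6^(6 + 1) + 2·6^2 + 2·6 = 280020; next = 280019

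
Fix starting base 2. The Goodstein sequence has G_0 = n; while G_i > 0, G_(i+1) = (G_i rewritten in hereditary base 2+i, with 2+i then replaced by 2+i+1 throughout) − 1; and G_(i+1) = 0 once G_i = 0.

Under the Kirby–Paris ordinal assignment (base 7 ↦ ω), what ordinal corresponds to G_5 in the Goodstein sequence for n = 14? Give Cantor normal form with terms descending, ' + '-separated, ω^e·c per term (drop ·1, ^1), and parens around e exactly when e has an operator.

ω^(ω + 1) + ω^5·5 + ω^4·5 + ω^3·5 + ω^2·5 + ω·5 + 4

step 0: 14 = 2^(2 + 1) + 2^2 + 2; sub 3 for 2: 3^(3 + 1) + 3^3 + 3; = 111; G_1 = 111−1 = 110
step 1: 110 = 3^(3 + 1) + 3^3 + 2; sub 4 for 3: 4^(4 + 1) + 4^4 + 2; = 1282; G_2 = 1282−1 = 1281
step 2: 1281 = 4^(4 + 1) + 4^4 + 1; sub 5 for 4: 5^(5 + 1) + 5^5 + 1; = 18751; G_3 = 18751−1 = 18750
step 3: 18750 = 5^(5 + 1) + 5^5; sub 6 for 5: 6^(6 + 1) + 6^6; = 326592; G_4 = 326592−1 = 326591
step 4: 326591 = 6^(6 + 1) + 5·6^5 + 5·6^4 + 5·6^3 + 5·6^2 + 5·6 + 5; sub 7 for 6: 7^(7 + 1) + 5·7^5 + 5·7^4 + 5·7^3 + 5·7^2 + 5·7 + 5; = 5862841; G_5 = 5862841−1 = 5862840
step 5: 5862840 = 7^(7 + 1) + 5·7^5 + 5·7^4 + 5·7^3 + 5·7^2 + 5·7 + 4; sub 8 for 7: 8^(8 + 1) + 5·8^5 + 5·8^4 + 5·8^3 + 5·8^2 + 5·8 + 4; = 134404972; G_6 = 134404972−1 = 134404971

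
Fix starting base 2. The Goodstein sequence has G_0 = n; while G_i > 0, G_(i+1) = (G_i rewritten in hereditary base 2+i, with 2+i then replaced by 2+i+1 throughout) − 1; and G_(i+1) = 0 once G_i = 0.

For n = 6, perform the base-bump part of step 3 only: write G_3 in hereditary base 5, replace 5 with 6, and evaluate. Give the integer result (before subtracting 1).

46656

base 2: 6 = 2^2 + 2; at 3: 3^3 + 3 = 30; next = 29
base 3: 29 = 3^3 + 2; at 4: 4^4 + 2 = 258; next = 257
base 4: 257 = 4^4 + 1; at 5: 5^5 + 1 = 3126; next = 3125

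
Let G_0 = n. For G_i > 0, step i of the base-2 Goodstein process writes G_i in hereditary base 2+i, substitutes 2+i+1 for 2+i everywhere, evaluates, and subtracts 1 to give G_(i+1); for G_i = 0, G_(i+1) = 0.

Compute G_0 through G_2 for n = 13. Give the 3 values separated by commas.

i=0: 13 = 2^(2 + 1) + 2^2 + 1 (b=2); 2→3: 3^(3 + 1) + 3^3 + 1 = 109; 109−1 = 108
i=1: 108 = 3^(3 + 1) + 3^3 (b=3); 3→4: 4^(4 + 1) + 4^4 = 1280; 1280−1 = 1279

13, 108, 1279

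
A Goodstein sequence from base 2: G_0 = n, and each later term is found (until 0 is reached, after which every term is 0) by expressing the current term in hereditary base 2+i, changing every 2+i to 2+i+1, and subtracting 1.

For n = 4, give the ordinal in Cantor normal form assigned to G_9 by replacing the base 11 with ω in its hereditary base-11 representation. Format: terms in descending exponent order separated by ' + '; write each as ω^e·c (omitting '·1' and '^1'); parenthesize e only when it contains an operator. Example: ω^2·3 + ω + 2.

[0] 4 ≡ 2^2 (base 2). Lift 3: 27. −1: 26.
[1] 26 ≡ 2·3^2 + 2·3 + 2 (base 3). Lift 4: 42. −1: 41.
[2] 41 ≡ 2·4^2 + 2·4 + 1 (base 4). Lift 5: 61. −1: 60.
[3] 60 ≡ 2·5^2 + 2·5 (base 5). Lift 6: 84. −1: 83.
[4] 83 ≡ 2·6^2 + 6 + 5 (base 6). Lift 7: 110. −1: 109.
[5] 109 ≡ 2·7^2 + 7 + 4 (base 7). Lift 8: 140. −1: 139.
[6] 139 ≡ 2·8^2 + 8 + 3 (base 8). Lift 9: 174. −1: 173.
[7] 173 ≡ 2·9^2 + 9 + 2 (base 9). Lift 10: 212. −1: 211.
[8] 211 ≡ 2·10^2 + 10 + 1 (base 10). Lift 11: 254. −1: 253.

ω^2·2 + ω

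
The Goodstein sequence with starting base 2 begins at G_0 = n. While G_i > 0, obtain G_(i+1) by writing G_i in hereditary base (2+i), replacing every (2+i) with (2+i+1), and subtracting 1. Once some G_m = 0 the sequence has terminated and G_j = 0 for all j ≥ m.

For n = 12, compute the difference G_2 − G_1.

958

(0) 12|_2 = 2^(2 + 1) + 2^2 ↦ 3^(3 + 1) + 3^3|_3 = 108 ⇒ 107
(1) 107|_3 = 3^(3 + 1) + 2·3^2 + 2·3 + 2 ↦ 4^(4 + 1) + 2·4^2 + 2·4 + 2|_4 = 1066 ⇒ 1065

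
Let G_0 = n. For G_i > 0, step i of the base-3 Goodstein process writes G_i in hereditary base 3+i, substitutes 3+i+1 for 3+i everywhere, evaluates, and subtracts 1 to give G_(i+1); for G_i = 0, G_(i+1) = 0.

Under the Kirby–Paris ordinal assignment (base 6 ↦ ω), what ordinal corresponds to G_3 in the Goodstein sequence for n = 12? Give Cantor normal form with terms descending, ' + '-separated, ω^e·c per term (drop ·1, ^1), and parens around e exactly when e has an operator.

i=0: 12 = 3^2 + 3 (b=3); 3→4: 4^2 + 4 = 20; 20−1 = 19
i=1: 19 = 4^2 + 3 (b=4); 4→5: 5^2 + 3 = 28; 28−1 = 27
i=2: 27 = 5^2 + 2 (b=5); 5→6: 6^2 + 2 = 38; 38−1 = 37
i=3: 37 = 6^2 + 1 (b=6); 6→7: 7^2 + 1 = 50; 50−1 = 49

ω^2 + 1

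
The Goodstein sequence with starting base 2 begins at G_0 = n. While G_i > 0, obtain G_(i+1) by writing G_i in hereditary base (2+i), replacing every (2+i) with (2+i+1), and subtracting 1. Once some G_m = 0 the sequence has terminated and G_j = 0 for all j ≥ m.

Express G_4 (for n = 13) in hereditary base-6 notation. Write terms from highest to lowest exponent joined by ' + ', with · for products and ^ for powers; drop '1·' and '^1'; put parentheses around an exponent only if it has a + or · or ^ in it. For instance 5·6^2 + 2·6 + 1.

6^(6 + 1) + 3·6^3 + 3·6^2 + 3·6 + 1

13 —HB2→ 2^(2 + 1) + 2^2 + 1 —bump→ 3^(3 + 1) + 3^3 + 1 = 109 —(−1)→ 108
108 —HB3→ 3^(3 + 1) + 3^3 —bump→ 4^(4 + 1) + 4^4 = 1280 —(−1)→ 1279
1279 —HB4→ 4^(4 + 1) + 3·4^3 + 3·4^2 + 3·4 + 3 —bump→ 5^(5 + 1) + 3·5^3 + 3·5^2 + 3·5 + 3 = 16093 —(−1)→ 16092
16092 —HB5→ 5^(5 + 1) + 3·5^3 + 3·5^2 + 3·5 + 2 —bump→ 6^(6 + 1) + 3·6^3 + 3·6^2 + 3·6 + 2 = 280712 —(−1)→ 280711
280711 —HB6→ 6^(6 + 1) + 3·6^3 + 3·6^2 + 3·6 + 1 —bump→ 7^(7 + 1) + 3·7^3 + 3·7^2 + 3·7 + 1 = 5765999 —(−1)→ 5765998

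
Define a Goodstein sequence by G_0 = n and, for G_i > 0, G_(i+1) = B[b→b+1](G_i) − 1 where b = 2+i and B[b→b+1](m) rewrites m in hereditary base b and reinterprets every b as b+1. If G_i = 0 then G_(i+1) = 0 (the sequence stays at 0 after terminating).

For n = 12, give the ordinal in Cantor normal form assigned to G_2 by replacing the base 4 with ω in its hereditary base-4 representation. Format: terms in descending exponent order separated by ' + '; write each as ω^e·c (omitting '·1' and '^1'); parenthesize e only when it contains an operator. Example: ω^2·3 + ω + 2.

ω^(ω + 1) + ω^2·2 + ω·2 + 1

G_0 = 12. HB_2(12) = 2^(2 + 1) + 2^2. Bump = 108. G_1 = 107.
G_1 = 107. HB_3(107) = 3^(3 + 1) + 2·3^2 + 2·3 + 2. Bump = 1066. G_2 = 1065.
G_2 = 1065. HB_4(1065) = 4^(4 + 1) + 2·4^2 + 2·4 + 1. Bump = 15686. G_3 = 15685.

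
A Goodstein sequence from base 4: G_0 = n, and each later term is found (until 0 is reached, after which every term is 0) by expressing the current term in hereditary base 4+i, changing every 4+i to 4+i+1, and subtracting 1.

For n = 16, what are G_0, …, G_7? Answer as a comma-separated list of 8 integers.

step 0: 16 = 4^2; sub 5 for 4: 5^2; = 25; G_1 = 25−1 = 24
step 1: 24 = 4·5 + 4; sub 6 for 5: 4·6 + 4; = 28; G_2 = 28−1 = 27
step 2: 27 = 4·6 + 3; sub 7 for 6: 4·7 + 3; = 31; G_3 = 31−1 = 30
step 3: 30 = 4·7 + 2; sub 8 for 7: 4·8 + 2; = 34; G_4 = 34−1 = 33
step 4: 33 = 4·8 + 1; sub 9 for 8: 4·9 + 1; = 37; G_5 = 37−1 = 36
step 5: 36 = 4·9; sub 10 for 9: 4·10; = 40; G_6 = 40−1 = 39
step 6: 39 = 3·10 + 9; sub 11 for 10: 3·11 + 9; = 42; G_7 = 42−1 = 41

16, 24, 27, 30, 33, 36, 39, 41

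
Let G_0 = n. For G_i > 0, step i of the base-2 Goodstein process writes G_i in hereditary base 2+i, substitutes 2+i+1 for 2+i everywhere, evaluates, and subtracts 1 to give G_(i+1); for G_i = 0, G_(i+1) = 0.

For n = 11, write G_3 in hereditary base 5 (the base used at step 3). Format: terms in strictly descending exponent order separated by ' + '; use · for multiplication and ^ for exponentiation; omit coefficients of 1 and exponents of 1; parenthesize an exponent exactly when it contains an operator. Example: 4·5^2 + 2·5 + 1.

5^(5 + 1) + 2

step 0: 11 = 2^(2 + 1) + 2 + 1; sub 3 for 2: 3^(3 + 1) + 3 + 1; = 85; G_1 = 85−1 = 84
step 1: 84 = 3^(3 + 1) + 3; sub 4 for 3: 4^(4 + 1) + 4; = 1028; G_2 = 1028−1 = 1027
step 2: 1027 = 4^(4 + 1) + 3; sub 5 for 4: 5^(5 + 1) + 3; = 15628; G_3 = 15628−1 = 15627
step 3: 15627 = 5^(5 + 1) + 2; sub 6 for 5: 6^(6 + 1) + 2; = 279938; G_4 = 279938−1 = 279937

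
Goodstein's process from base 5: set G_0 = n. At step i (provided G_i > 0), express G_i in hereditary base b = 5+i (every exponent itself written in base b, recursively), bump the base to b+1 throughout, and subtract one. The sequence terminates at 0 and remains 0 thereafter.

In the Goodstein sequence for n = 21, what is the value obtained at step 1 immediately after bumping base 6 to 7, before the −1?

[0] 21 ≡ 4·5 + 1 (base 5). Lift 6: 25. −1: 24.
[1] 24 ≡ 4·6 (base 6). Lift 7: 28. −1: 27.

28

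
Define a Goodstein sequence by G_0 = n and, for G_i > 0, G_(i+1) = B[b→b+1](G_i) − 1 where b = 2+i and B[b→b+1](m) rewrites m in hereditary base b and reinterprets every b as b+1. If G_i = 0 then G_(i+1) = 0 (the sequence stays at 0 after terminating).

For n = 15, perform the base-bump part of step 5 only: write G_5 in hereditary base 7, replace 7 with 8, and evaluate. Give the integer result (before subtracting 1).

G_0=15  [base 2] 2^(2 + 1) + 2^2 + 2 + 1  →[2↦3]→  3^(3 + 1) + 3^3 + 3 + 1 = 112  −1 ⇒ G_1=111
G_1=111  [base 3] 3^(3 + 1) + 3^3 + 3  →[3↦4]→  4^(4 + 1) + 4^4 + 4 = 1284  −1 ⇒ G_2=1283
G_2=1283  [base 4] 4^(4 + 1) + 4^4 + 3  →[4↦5]→  5^(5 + 1) + 5^5 + 3 = 18753  −1 ⇒ G_3=18752
G_3=18752  [base 5] 5^(5 + 1) + 5^5 + 2  →[5↦6]→  6^(6 + 1) + 6^6 + 2 = 326594  −1 ⇒ G_4=326593
G_4=326593  [base 6] 6^(6 + 1) + 6^6 + 1  →[6↦7]→  7^(7 + 1) + 7^7 + 1 = 6588345  −1 ⇒ G_5=6588344
G_5=6588344  [base 7] 7^(7 + 1) + 7^7  →[7↦8]→  8^(8 + 1) + 8^8 = 150994944  −1 ⇒ G_6=150994943

150994944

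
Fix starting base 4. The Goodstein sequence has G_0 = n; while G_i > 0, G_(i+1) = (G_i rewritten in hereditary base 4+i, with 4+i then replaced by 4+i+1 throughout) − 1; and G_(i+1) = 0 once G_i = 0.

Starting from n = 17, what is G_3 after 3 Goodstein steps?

39

G_0 = 17. HB_4(17) = 4^2 + 1. Bump = 26. G_1 = 25.
G_1 = 25. HB_5(25) = 5^2. Bump = 36. G_2 = 35.
G_2 = 35. HB_6(35) = 5·6 + 5. Bump = 40. G_3 = 39.
G_3 = 39. HB_7(39) = 5·7 + 4. Bump = 44. G_4 = 43.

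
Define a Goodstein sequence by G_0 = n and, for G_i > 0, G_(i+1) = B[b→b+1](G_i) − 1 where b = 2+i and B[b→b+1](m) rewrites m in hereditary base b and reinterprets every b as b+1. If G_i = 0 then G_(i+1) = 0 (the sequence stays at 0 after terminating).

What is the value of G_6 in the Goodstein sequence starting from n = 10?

[0] 10 ≡ 2^(2 + 1) + 2 (base 2). Lift 3: 84. −1: 83.
[1] 83 ≡ 3^(3 + 1) + 2 (base 3). Lift 4: 1026. −1: 1025.
[2] 1025 ≡ 4^(4 + 1) + 1 (base 4). Lift 5: 15626. −1: 15625.
[3] 15625 ≡ 5^(5 + 1) (base 5). Lift 6: 279936. −1: 279935.
[4] 279935 ≡ 5·6^6 + 5·6^5 + 5·6^4 + 5·6^3 + 5·6^2 + 5·6 + 5 (base 6). Lift 7: 4215755. −1: 4215754.
[5] 4215754 ≡ 5·7^7 + 5·7^5 + 5·7^4 + 5·7^3 + 5·7^2 + 5·7 + 4 (base 7). Lift 8: 84073324. −1: 84073323.
[6] 84073323 ≡ 5·8^8 + 5·8^5 + 5·8^4 + 5·8^3 + 5·8^2 + 5·8 + 3 (base 8). Lift 9: 1937434593. −1: 1937434592.

84073323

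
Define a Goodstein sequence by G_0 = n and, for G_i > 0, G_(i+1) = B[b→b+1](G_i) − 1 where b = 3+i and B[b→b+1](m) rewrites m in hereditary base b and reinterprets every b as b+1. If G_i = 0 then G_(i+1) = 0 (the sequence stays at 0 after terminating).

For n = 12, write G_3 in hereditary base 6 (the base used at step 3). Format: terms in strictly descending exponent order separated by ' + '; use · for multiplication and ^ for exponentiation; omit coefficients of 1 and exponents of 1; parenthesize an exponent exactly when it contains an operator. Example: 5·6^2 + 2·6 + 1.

step 0: 12 = 3^2 + 3; sub 4 for 3: 4^2 + 4; = 20; G_1 = 20−1 = 19
step 1: 19 = 4^2 + 3; sub 5 for 4: 5^2 + 3; = 28; G_2 = 28−1 = 27
step 2: 27 = 5^2 + 2; sub 6 for 5: 6^2 + 2; = 38; G_3 = 38−1 = 37
step 3: 37 = 6^2 + 1; sub 7 for 6: 7^2 + 1; = 50; G_4 = 50−1 = 49

6^2 + 1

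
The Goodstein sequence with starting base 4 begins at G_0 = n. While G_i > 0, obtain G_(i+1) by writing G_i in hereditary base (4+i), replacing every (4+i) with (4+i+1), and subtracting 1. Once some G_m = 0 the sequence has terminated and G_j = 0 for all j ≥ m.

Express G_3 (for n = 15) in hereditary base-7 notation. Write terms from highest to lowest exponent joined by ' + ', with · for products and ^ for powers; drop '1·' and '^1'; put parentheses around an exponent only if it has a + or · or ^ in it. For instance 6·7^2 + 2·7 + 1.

3·7

base 4: 15 = 3·4 + 3; at 5: 3·5 + 3 = 18; next = 17
base 5: 17 = 3·5 + 2; at 6: 3·6 + 2 = 20; next = 19
base 6: 19 = 3·6 + 1; at 7: 3·7 + 1 = 22; next = 21
base 7: 21 = 3·7; at 8: 3·8 = 24; next = 23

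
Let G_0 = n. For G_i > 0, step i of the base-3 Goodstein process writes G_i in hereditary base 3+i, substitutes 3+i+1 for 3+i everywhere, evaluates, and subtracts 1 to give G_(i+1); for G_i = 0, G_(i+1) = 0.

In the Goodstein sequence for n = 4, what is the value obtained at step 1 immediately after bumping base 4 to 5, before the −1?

(0) 4|_3 = 3 + 1 ↦ 4 + 1|_4 = 5 ⇒ 4
(1) 4|_4 = 4 ↦ 5|_5 = 5 ⇒ 4

5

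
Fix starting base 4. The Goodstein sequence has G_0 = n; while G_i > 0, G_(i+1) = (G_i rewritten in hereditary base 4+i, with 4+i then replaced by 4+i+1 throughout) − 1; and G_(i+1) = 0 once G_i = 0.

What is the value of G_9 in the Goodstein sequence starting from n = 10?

13

i=0: 10 = 2·4 + 2 (b=4); 4→5: 2·5 + 2 = 12; 12−1 = 11
i=1: 11 = 2·5 + 1 (b=5); 5→6: 2·6 + 1 = 13; 13−1 = 12
i=2: 12 = 2·6 (b=6); 6→7: 2·7 = 14; 14−1 = 13
i=3: 13 = 7 + 6 (b=7); 7→8: 8 + 6 = 14; 14−1 = 13
i=4: 13 = 8 + 5 (b=8); 8→9: 9 + 5 = 14; 14−1 = 13
i=5: 13 = 9 + 4 (b=9); 9→10: 10 + 4 = 14; 14−1 = 13
i=6: 13 = 10 + 3 (b=10); 10→11: 11 + 3 = 14; 14−1 = 13
i=7: 13 = 11 + 2 (b=11); 11→12: 12 + 2 = 14; 14−1 = 13
i=8: 13 = 12 + 1 (b=12); 12→13: 13 + 1 = 14; 14−1 = 13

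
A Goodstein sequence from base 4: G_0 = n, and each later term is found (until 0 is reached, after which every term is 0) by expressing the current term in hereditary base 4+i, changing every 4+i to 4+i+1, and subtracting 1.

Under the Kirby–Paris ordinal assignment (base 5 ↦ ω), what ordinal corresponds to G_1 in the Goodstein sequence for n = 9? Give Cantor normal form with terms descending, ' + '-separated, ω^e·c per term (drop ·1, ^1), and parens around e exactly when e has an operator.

base 4: 9 = 2·4 + 1; at 5: 2·5 + 1 = 11; next = 10
base 5: 10 = 2·5; at 6: 2·6 = 12; next = 11

ω·2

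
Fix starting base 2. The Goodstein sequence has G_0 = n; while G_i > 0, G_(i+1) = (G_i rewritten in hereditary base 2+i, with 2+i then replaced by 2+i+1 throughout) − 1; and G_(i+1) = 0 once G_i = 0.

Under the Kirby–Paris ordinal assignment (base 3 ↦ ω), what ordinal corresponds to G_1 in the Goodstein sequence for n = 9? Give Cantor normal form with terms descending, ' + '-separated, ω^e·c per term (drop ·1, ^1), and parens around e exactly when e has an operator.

base 2: 9 = 2^(2 + 1) + 1; at 3: 3^(3 + 1) + 1 = 82; next = 81
base 3: 81 = 3^(3 + 1); at 4: 4^(4 + 1) = 1024; next = 1023

ω^(ω + 1)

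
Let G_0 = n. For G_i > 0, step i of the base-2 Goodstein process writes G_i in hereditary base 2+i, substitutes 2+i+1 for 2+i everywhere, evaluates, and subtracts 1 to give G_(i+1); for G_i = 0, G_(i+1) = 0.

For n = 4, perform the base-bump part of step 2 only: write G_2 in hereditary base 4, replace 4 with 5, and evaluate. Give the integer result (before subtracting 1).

4 —HB2→ 2^2 —bump→ 3^3 = 27 —(−1)→ 26
26 —HB3→ 2·3^2 + 2·3 + 2 —bump→ 2·4^2 + 2·4 + 2 = 42 —(−1)→ 41
41 —HB4→ 2·4^2 + 2·4 + 1 —bump→ 2·5^2 + 2·5 + 1 = 61 —(−1)→ 60

61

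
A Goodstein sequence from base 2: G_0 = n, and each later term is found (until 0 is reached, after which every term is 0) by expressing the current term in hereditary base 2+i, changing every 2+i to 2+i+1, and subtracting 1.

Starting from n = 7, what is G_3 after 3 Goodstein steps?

7 —HB2→ 2^2 + 2 + 1 —bump→ 3^3 + 3 + 1 = 31 —(−1)→ 30
30 —HB3→ 3^3 + 3 —bump→ 4^4 + 4 = 260 —(−1)→ 259
259 —HB4→ 4^4 + 3 —bump→ 5^5 + 3 = 3128 —(−1)→ 3127
3127 —HB5→ 5^5 + 2 —bump→ 6^6 + 2 = 46658 —(−1)→ 46657

3127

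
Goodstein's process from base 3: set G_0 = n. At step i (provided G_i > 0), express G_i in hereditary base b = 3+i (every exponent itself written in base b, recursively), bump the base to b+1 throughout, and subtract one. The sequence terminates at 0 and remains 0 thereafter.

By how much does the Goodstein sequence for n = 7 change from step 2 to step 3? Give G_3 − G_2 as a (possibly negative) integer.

0

G_0=7  [base 3] 2·3 + 1  →[3↦4]→  2·4 + 1 = 9  −1 ⇒ G_1=8
G_1=8  [base 4] 2·4  →[4↦5]→  2·5 = 10  −1 ⇒ G_2=9
G_2=9  [base 5] 5 + 4  →[5↦6]→  6 + 4 = 10  −1 ⇒ G_3=9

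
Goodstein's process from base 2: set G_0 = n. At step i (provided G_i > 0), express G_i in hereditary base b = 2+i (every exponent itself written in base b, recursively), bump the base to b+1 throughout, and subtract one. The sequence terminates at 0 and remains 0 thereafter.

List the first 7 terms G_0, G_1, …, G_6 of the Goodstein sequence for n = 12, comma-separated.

12, 107, 1065, 15685, 280019, 5764910, 134217867

step 0: 12 = 2^(2 + 1) + 2^2; sub 3 for 2: 3^(3 + 1) + 3^3; = 108; G_1 = 108−1 = 107
step 1: 107 = 3^(3 + 1) + 2·3^2 + 2·3 + 2; sub 4 for 3: 4^(4 + 1) + 2·4^2 + 2·4 + 2; = 1066; G_2 = 1066−1 = 1065
step 2: 1065 = 4^(4 + 1) + 2·4^2 + 2·4 + 1; sub 5 for 4: 5^(5 + 1) + 2·5^2 + 2·5 + 1; = 15686; G_3 = 15686−1 = 15685
step 3: 15685 = 5^(5 + 1) + 2·5^2 + 2·5; sub 6 for 5: 6^(6 + 1) + 2·6^2 + 2·6; = 280020; G_4 = 280020−1 = 280019
step 4: 280019 = 6^(6 + 1) + 2·6^2 + 6 + 5; sub 7 for 6: 7^(7 + 1) + 2·7^2 + 7 + 5; = 5764911; G_5 = 5764911−1 = 5764910
step 5: 5764910 = 7^(7 + 1) + 2·7^2 + 7 + 4; sub 8 for 7: 8^(8 + 1) + 2·8^2 + 8 + 4; = 134217868; G_6 = 134217868−1 = 134217867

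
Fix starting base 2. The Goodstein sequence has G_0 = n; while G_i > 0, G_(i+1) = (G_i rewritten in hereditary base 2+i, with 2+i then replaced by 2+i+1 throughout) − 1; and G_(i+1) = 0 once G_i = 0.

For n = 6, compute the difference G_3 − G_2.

2868

G_0 = 6. HB_2(6) = 2^2 + 2. Bump = 30. G_1 = 29.
G_1 = 29. HB_3(29) = 3^3 + 2. Bump = 258. G_2 = 257.
G_2 = 257. HB_4(257) = 4^4 + 1. Bump = 3126. G_3 = 3125.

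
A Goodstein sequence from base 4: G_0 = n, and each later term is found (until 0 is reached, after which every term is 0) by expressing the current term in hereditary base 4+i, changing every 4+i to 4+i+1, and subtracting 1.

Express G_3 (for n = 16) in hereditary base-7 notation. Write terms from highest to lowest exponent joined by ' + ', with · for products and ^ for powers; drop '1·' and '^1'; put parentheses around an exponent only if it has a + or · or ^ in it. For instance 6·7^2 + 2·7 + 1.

G_0=16  [base 4] 4^2  →[4↦5]→  5^2 = 25  −1 ⇒ G_1=24
G_1=24  [base 5] 4·5 + 4  →[5↦6]→  4·6 + 4 = 28  −1 ⇒ G_2=27
G_2=27  [base 6] 4·6 + 3  →[6↦7]→  4·7 + 3 = 31  −1 ⇒ G_3=30
G_3=30  [base 7] 4·7 + 2  →[7↦8]→  4·8 + 2 = 34  −1 ⇒ G_4=33

4·7 + 2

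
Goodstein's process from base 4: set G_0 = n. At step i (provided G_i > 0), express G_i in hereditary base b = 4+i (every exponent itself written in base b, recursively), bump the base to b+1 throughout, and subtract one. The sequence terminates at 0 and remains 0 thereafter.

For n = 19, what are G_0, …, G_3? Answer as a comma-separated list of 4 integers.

[0] 19 ≡ 4^2 + 3 (base 4). Lift 5: 28. −1: 27.
[1] 27 ≡ 5^2 + 2 (base 5). Lift 6: 38. −1: 37.
[2] 37 ≡ 6^2 + 1 (base 6). Lift 7: 50. −1: 49.

19, 27, 37, 49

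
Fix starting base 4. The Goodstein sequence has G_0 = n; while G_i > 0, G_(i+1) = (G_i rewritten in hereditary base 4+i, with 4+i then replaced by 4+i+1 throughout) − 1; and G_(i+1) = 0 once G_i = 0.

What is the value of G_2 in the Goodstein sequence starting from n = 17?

i=0: 17 = 4^2 + 1 (b=4); 4→5: 5^2 + 1 = 26; 26−1 = 25
i=1: 25 = 5^2 (b=5); 5→6: 6^2 = 36; 36−1 = 35
i=2: 35 = 5·6 + 5 (b=6); 6→7: 5·7 + 5 = 40; 40−1 = 39

35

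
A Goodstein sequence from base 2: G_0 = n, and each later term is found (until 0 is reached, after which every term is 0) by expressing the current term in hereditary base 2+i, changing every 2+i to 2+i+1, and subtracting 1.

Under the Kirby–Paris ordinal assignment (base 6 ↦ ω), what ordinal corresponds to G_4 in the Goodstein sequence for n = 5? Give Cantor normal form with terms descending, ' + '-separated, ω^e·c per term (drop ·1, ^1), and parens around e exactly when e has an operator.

step 0: 5 = 2^2 + 1; sub 3 for 2: 3^3 + 1; = 28; G_1 = 28−1 = 27
step 1: 27 = 3^3; sub 4 for 3: 4^4; = 256; G_2 = 256−1 = 255
step 2: 255 = 3·4^3 + 3·4^2 + 3·4 + 3; sub 5 for 4: 3·5^3 + 3·5^2 + 3·5 + 3; = 468; G_3 = 468−1 = 467
step 3: 467 = 3·5^3 + 3·5^2 + 3·5 + 2; sub 6 for 5: 3·6^3 + 3·6^2 + 3·6 + 2; = 776; G_4 = 776−1 = 775
step 4: 775 = 3·6^3 + 3·6^2 + 3·6 + 1; sub 7 for 6: 3·7^3 + 3·7^2 + 3·7 + 1; = 1198; G_5 = 1198−1 = 1197

ω^3·3 + ω^2·3 + ω·3 + 1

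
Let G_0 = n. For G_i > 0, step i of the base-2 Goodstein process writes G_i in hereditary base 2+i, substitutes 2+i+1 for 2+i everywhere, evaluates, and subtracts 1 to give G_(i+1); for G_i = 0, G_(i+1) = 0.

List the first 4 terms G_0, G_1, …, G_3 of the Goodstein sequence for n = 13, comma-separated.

13, 108, 1279, 16092

(0) 13|_2 = 2^(2 + 1) + 2^2 + 1 ↦ 3^(3 + 1) + 3^3 + 1|_3 = 109 ⇒ 108
(1) 108|_3 = 3^(3 + 1) + 3^3 ↦ 4^(4 + 1) + 4^4|_4 = 1280 ⇒ 1279
(2) 1279|_4 = 4^(4 + 1) + 3·4^3 + 3·4^2 + 3·4 + 3 ↦ 5^(5 + 1) + 3·5^3 + 3·5^2 + 3·5 + 3|_5 = 16093 ⇒ 16092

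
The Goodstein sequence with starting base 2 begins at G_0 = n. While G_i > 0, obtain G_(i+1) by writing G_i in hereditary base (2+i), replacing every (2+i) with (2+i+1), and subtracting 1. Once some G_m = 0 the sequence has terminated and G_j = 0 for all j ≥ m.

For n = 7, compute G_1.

30

step 0: 7 = 2^2 + 2 + 1; sub 3 for 2: 3^3 + 3 + 1; = 31; G_1 = 31−1 = 30
step 1: 30 = 3^3 + 3; sub 4 for 3: 4^4 + 4; = 260; G_2 = 260−1 = 259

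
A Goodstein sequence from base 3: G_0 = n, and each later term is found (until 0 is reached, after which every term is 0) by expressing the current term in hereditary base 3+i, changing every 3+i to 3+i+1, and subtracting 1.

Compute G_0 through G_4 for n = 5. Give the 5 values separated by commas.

i=0: 5 = 3 + 2 (b=3); 3→4: 4 + 2 = 6; 6−1 = 5
i=1: 5 = 4 + 1 (b=4); 4→5: 5 + 1 = 6; 6−1 = 5
i=2: 5 = 5 (b=5); 5→6: 6 = 6; 6−1 = 5
i=3: 5 = 5 (b=6); 6→7: 5 = 5; 5−1 = 4

5, 5, 5, 5, 4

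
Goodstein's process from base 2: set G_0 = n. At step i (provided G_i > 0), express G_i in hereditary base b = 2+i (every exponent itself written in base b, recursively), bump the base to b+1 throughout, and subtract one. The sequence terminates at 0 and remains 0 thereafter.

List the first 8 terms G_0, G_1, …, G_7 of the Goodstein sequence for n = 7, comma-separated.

i=0: 7 = 2^2 + 2 + 1 (b=2); 2→3: 3^3 + 3 + 1 = 31; 31−1 = 30
i=1: 30 = 3^3 + 3 (b=3); 3→4: 4^4 + 4 = 260; 260−1 = 259
i=2: 259 = 4^4 + 3 (b=4); 4→5: 5^5 + 3 = 3128; 3128−1 = 3127
i=3: 3127 = 5^5 + 2 (b=5); 5→6: 6^6 + 2 = 46658; 46658−1 = 46657
i=4: 46657 = 6^6 + 1 (b=6); 6→7: 7^7 + 1 = 823544; 823544−1 = 823543
i=5: 823543 = 7^7 (b=7); 7→8: 8^8 = 16777216; 16777216−1 = 16777215
i=6: 16777215 = 7·8^7 + 7·8^6 + 7·8^5 + 7·8^4 + 7·8^3 + 7·8^2 + 7·8 + 7 (b=8); 8→9: 7·9^7 + 7·9^6 + 7·9^5 + 7·9^4 + 7·9^3 + 7·9^2 + 7·9 + 7 = 37665880; 37665880−1 = 37665879

7, 30, 259, 3127, 46657, 823543, 16777215, 37665879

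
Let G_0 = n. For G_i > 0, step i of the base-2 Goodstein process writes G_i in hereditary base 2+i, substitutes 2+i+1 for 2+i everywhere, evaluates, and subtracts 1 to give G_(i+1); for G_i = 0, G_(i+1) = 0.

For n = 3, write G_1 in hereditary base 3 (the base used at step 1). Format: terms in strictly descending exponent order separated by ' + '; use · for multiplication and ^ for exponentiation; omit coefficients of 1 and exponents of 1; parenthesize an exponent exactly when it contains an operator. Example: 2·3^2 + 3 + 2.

3 —HB2→ 2 + 1 —bump→ 3 + 1 = 4 —(−1)→ 3
3 —HB3→ 3 —bump→ 4 = 4 —(−1)→ 3

3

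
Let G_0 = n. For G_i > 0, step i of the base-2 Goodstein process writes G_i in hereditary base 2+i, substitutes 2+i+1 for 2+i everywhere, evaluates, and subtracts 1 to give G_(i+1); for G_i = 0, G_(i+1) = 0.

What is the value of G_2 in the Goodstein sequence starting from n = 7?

G_0 = 7. HB_2(7) = 2^2 + 2 + 1. Bump = 31. G_1 = 30.
G_1 = 30. HB_3(30) = 3^3 + 3. Bump = 260. G_2 = 259.

259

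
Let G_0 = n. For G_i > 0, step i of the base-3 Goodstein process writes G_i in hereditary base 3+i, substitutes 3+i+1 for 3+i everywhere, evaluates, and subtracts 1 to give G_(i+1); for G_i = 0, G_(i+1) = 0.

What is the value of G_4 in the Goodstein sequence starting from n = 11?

39

G_0 = 11. HB_3(11) = 3^2 + 2. Bump = 18. G_1 = 17.
G_1 = 17. HB_4(17) = 4^2 + 1. Bump = 26. G_2 = 25.
G_2 = 25. HB_5(25) = 5^2. Bump = 36. G_3 = 35.
G_3 = 35. HB_6(35) = 5·6 + 5. Bump = 40. G_4 = 39.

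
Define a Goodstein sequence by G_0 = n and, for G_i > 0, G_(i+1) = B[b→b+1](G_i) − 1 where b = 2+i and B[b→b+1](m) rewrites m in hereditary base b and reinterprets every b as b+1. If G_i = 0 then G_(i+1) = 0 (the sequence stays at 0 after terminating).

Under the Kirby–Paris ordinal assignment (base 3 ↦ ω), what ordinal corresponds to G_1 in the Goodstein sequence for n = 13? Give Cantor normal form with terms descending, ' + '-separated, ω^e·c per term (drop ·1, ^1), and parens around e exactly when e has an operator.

ω^(ω + 1) + ω^ω

G_0=13  [base 2] 2^(2 + 1) + 2^2 + 1  →[2↦3]→  3^(3 + 1) + 3^3 + 1 = 109  −1 ⇒ G_1=108
G_1=108  [base 3] 3^(3 + 1) + 3^3  →[3↦4]→  4^(4 + 1) + 4^4 = 1280  −1 ⇒ G_2=1279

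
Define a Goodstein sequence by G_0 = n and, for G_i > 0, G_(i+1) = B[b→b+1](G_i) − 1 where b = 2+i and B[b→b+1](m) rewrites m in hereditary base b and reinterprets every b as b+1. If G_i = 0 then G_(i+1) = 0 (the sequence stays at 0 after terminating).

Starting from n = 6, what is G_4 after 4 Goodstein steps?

46655

base 2: 6 = 2^2 + 2; at 3: 3^3 + 3 = 30; next = 29
base 3: 29 = 3^3 + 2; at 4: 4^4 + 2 = 258; next = 257
base 4: 257 = 4^4 + 1; at 5: 5^5 + 1 = 3126; next = 3125
base 5: 3125 = 5^5; at 6: 6^6 = 46656; next = 46655
base 6: 46655 = 5·6^5 + 5·6^4 + 5·6^3 + 5·6^2 + 5·6 + 5; at 7: 5·7^5 + 5·7^4 + 5·7^3 + 5·7^2 + 5·7 + 5 = 98040; next = 98039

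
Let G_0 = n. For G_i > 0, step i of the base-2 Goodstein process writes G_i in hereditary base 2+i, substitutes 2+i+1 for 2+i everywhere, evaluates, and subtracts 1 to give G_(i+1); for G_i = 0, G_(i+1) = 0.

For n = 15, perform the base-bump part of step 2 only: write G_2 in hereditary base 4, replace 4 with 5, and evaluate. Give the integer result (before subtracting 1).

18753

G_0=15  [base 2] 2^(2 + 1) + 2^2 + 2 + 1  →[2↦3]→  3^(3 + 1) + 3^3 + 3 + 1 = 112  −1 ⇒ G_1=111
G_1=111  [base 3] 3^(3 + 1) + 3^3 + 3  →[3↦4]→  4^(4 + 1) + 4^4 + 4 = 1284  −1 ⇒ G_2=1283
G_2=1283  [base 4] 4^(4 + 1) + 4^4 + 3  →[4↦5]→  5^(5 + 1) + 5^5 + 3 = 18753  −1 ⇒ G_3=18752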